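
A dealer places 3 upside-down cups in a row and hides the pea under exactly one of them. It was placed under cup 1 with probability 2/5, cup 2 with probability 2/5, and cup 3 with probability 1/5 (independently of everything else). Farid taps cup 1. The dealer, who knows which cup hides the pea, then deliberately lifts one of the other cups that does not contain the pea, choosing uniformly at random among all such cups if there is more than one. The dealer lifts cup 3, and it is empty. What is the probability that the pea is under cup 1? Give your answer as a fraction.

1/3

Condition on the true location of the pea.
If it is under cup 1 (prior 2/5): the dealer has 2 equally likely choices, so probability 1/2; weight (2/5)·(1/2) = 1/5.
If it is under cup 2 (prior 2/5): the dealer has no choice, probability 1; weight (2/5)·1 = 2/5.
If it is under cup 3 (prior 1/5): the dealer opened cup 3, so this case is ruled out; weight (1/5)·0 = 0.
The weights sum to 3/5.
So P(the pea under cup 1 | the dealer opened cup 3) = (1/5) / (3/5) = 1/3.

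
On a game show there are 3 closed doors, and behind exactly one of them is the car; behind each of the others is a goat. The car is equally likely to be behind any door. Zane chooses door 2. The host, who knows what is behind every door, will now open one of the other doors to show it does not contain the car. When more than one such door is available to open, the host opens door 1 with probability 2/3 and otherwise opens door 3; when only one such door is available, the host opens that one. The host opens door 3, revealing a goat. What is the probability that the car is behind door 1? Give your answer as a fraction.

3/4

Apply Bayes' rule, conditioning on where the car actually is.
If it is behind door 1 (prior 1/3): only door 3 is available, probability 1; weight (1/3)·1 = 1/3.
If it is behind door 2 (prior 1/3): door 1 is available but not opened, probability 1/3; weight (1/3)·(1/3) = 1/9.
If it is behind door 3 (prior 1/3): the host opened door 3, so this case is ruled out; weight (1/3)·0 = 0.
The weights sum to 4/9.
So P(the car behind door 1 | the host opened door 3) = (1/3) / (4/9) = 3/4.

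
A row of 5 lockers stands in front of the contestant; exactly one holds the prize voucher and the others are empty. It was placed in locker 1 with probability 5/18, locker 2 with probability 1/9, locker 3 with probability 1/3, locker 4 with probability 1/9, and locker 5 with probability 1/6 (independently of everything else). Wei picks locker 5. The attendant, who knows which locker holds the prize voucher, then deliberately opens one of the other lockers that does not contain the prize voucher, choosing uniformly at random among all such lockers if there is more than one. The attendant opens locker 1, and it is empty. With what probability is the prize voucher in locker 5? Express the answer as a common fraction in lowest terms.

Apply Bayes' rule, conditioning on where the prize voucher actually is.
If it is in locker 1 (prior 5/18): the attendant opened locker 1, so this case is ruled out; weight (5/18)·0 = 0.
If it is in either of lockers 2 and 4 (prior 1/9 each): the attendant has 3 equally likely choices, so probability 1/3; weight (1/9)·(1/3) = 1/27 each.
If it is in locker 3 (prior 1/3): the attendant has 3 equally likely choices, so probability 1/3; weight (1/3)·(1/3) = 1/9.
If it is in locker 5 (prior 1/6): the attendant has 4 equally likely choices, so probability 1/4; weight (1/6)·(1/4) = 1/24.
The weights sum to 49/216.
So P(the prize voucher in locker 5 | the attendant opened locker 1) = (1/24) / (49/216) = 9/49.

9/49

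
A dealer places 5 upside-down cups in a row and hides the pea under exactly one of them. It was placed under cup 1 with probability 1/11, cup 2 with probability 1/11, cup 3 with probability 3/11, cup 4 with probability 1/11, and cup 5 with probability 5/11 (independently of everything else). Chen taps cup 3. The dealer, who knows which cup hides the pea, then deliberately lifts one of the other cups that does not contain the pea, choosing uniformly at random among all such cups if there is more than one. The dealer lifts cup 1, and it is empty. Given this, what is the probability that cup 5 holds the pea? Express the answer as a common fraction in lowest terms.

Apply Bayes' rule, conditioning on where the pea actually is.
If it is under cup 1 (prior 1/11): the dealer opened cup 1, so this case is ruled out; weight (1/11)·0 = 0.
If it is under either of cups 2 and 4 (prior 1/11 each): the dealer has 3 equally likely choices, so probability 1/3; weight (1/11)·(1/3) = 1/33 each.
If it is under cup 3 (prior 3/11): the dealer has 4 equally likely choices, so probability 1/4; weight (3/11)·(1/4) = 3/44.
If it is under cup 5 (prior 5/11): the dealer has 3 equally likely choices, so probability 1/3; weight (5/11)·(1/3) = 5/33.
The weights sum to 37/132.
So P(the pea under cup 5 | the dealer opened cup 1) = (5/33) / (37/132) = 20/37.

20/37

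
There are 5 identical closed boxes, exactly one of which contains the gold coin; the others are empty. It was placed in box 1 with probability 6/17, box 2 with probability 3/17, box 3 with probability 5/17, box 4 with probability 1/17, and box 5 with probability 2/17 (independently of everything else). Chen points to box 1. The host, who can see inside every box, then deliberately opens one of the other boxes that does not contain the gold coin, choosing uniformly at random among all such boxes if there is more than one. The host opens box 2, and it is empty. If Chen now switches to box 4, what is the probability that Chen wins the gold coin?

2/25

Consider each possible location of the gold coin in turn.
If it is in box 1 (prior 6/17): the host has 4 equally likely choices, so probability 1/4; weight (6/17)·(1/4) = 3/34.
If it is in box 2 (prior 3/17): the host opened box 2, so this case is ruled out; weight (3/17)·0 = 0.
If it is in box 3 (prior 5/17): the host has 3 equally likely choices, so probability 1/3; weight (5/17)·(1/3) = 5/51.
If it is in box 4 (prior 1/17): the host has 3 equally likely choices, so probability 1/3; weight (1/17)·(1/3) = 1/51.
If it is in box 5 (prior 2/17): the host has 3 equally likely choices, so probability 1/3; weight (2/17)·(1/3) = 2/51.
The weights sum to 25/102.
So P(the gold coin in box 4 | the host opened box 2) = (1/51) / (25/102) = 2/25.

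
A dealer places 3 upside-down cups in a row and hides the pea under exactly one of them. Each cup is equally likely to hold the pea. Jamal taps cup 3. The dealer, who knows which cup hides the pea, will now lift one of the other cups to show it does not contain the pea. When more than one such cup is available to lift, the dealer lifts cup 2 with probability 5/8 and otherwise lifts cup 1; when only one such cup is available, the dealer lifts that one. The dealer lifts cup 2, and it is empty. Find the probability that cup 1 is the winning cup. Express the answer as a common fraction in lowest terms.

Apply Bayes' rule, conditioning on where the pea actually is.
If it is under cup 1 (prior 1/3): only cup 2 is available, probability 1; weight (1/3)·1 = 1/3.
If it is under cup 2 (prior 1/3): the dealer opened cup 2, so this case is ruled out; weight (1/3)·0 = 0.
If it is under cup 3 (prior 1/3): cup 2 is available, opened with probability 5/8; weight (1/3)·(5/8) = 5/24.
The weights sum to 13/24.
So P(the pea under cup 1 | the dealer opened cup 2) = (1/3) / (13/24) = 8/13.

8/13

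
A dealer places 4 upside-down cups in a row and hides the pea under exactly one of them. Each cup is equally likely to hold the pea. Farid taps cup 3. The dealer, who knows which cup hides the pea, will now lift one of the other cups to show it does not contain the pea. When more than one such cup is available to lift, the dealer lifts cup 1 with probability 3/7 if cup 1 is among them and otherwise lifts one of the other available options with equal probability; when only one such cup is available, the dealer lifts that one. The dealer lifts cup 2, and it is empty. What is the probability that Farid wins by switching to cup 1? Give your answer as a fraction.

7/19

Apply Bayes' rule, conditioning on where the pea actually is.
If it is under cup 1 (prior 1/4): cup 1 holds the prize so is unavailable; the dealer chooses uniformly among the 2 others, probability 1/2; weight (1/4)·(1/2) = 1/8.
If it is under cup 2 (prior 1/4): the dealer opened cup 2, so this case is ruled out; weight (1/4)·0 = 0.
If it is under cup 3 (prior 1/4): cup 1 is available but not opened; cup 2 gets probability (1 − 3/7)/2 = 2/7; weight (1/4)·(2/7) = 1/14.
If it is under cup 4 (prior 1/4): cup 1 is available but not opened, probability 4/7; weight (1/4)·(4/7) = 1/7.
The weights sum to 19/56.
So P(the pea under cup 1 | the dealer opened cup 2) = (1/8) / (19/56) = 7/19.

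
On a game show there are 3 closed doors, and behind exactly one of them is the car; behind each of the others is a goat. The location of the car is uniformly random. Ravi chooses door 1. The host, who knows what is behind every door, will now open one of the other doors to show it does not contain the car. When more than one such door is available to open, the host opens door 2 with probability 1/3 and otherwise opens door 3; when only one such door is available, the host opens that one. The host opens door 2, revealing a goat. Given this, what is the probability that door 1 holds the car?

1/4

Apply Bayes' rule, conditioning on where the car actually is.
If it is behind door 1 (prior 1/3): door 2 is available, opened with probability 1/3; weight (1/3)·(1/3) = 1/9.
If it is behind door 2 (prior 1/3): the host opened door 2, so this case is ruled out; weight (1/3)·0 = 0.
If it is behind door 3 (prior 1/3): only door 2 is available, probability 1; weight (1/3)·1 = 1/3.
The weights sum to 4/9.
So P(the car behind door 1 | the host opened door 2) = (1/9) / (4/9) = 1/4.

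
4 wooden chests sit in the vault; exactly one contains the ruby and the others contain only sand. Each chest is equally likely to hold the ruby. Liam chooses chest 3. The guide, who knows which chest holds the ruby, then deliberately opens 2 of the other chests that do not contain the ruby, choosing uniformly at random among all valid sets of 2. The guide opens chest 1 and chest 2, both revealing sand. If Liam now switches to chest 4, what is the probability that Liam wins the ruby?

Apply Bayes' rule, conditioning on where the ruby actually is.
If it is in either of chests 1 and 2 (prior 1/4 each): that chest was opened and seen not to hold the prize — ruled out; weight (1/4)·0 = 0 each.
If it is in chest 3 (prior 1/4): the guide has 3 equally likely choices, so probability 1/3; weight (1/4)·(1/3) = 1/12.
If it is in chest 4 (prior 1/4): the guide has no choice, probability 1; weight (1/4)·1 = 1/4.
The weights sum to 1/3.
So P(the ruby in chest 4 | the guide opened chest 1 and chest 2) = (1/4) / (1/3) = 3/4.

3/4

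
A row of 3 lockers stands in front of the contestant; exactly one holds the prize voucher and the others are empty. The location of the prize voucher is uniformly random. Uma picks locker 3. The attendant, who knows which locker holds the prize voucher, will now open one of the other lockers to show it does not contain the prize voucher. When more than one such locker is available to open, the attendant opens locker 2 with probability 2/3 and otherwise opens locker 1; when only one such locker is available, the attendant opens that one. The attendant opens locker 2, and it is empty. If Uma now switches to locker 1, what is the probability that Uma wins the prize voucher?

Apply Bayes' rule, conditioning on where the prize voucher actually is.
If it is in locker 1 (prior 1/3): only locker 2 is available, probability 1; weight (1/3)·1 = 1/3.
If it is in locker 2 (prior 1/3): the attendant opened locker 2, so this case is ruled out; weight (1/3)·0 = 0.
If it is in locker 3 (prior 1/3): locker 2 is available, opened with probability 2/3; weight (1/3)·(2/3) = 2/9.
The weights sum to 5/9.
So P(the prize voucher in locker 1 | the attendant opened locker 2) = (1/3) / (5/9) = 3/5.

3/5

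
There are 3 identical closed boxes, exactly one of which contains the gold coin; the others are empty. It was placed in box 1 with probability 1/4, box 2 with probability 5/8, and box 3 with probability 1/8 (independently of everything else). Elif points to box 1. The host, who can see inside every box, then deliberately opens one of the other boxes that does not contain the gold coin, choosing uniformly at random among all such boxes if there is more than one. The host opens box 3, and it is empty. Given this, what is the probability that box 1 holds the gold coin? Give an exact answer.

Condition on the true location of the gold coin.
If it is in box 1 (prior 1/4): the host has 2 equally likely choices, so probability 1/2; weight (1/4)·(1/2) = 1/8.
If it is in box 2 (prior 5/8): the host has no choice, probability 1; weight (5/8)·1 = 5/8.
If it is in box 3 (prior 1/8): the host opened box 3, so this case is ruled out; weight (1/8)·0 = 0.
The weights sum to 3/4.
So P(the gold coin in box 1 | the host opened box 3) = (1/8) / (3/4) = 1/6.

1/6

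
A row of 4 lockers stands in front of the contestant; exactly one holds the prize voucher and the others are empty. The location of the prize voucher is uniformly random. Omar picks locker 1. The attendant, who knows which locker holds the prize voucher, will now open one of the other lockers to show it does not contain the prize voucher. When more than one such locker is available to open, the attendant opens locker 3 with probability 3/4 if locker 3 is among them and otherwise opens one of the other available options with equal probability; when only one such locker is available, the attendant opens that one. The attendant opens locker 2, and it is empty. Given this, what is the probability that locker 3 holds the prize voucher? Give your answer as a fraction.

Condition on the true location of the prize voucher.
If it is in locker 1 (prior 1/4): locker 3 is available but not opened; locker 2 gets probability (1 − 3/4)/2 = 1/8; weight (1/4)·(1/8) = 1/32.
If it is in locker 2 (prior 1/4): the attendant opened locker 2, so this case is ruled out; weight (1/4)·0 = 0.
If it is in locker 3 (prior 1/4): locker 3 holds the prize so is unavailable; the attendant chooses uniformly among the 2 others, probability 1/2; weight (1/4)·(1/2) = 1/8.
If it is in locker 4 (prior 1/4): locker 3 is available but not opened, probability 1/4; weight (1/4)·(1/4) = 1/16.
The weights sum to 7/32.
So P(the prize voucher in locker 3 | the attendant opened locker 2) = (1/8) / (7/32) = 4/7.

4/7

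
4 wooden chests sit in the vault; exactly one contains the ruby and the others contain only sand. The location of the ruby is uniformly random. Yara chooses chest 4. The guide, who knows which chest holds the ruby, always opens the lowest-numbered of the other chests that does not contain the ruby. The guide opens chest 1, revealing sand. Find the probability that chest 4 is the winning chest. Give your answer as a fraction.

Condition on the true location of the ruby.
If it is in chest 1 (prior 1/4): the guide opened chest 1, so this case is ruled out; weight (1/4)·0 = 0.
If it is in any of chests 2, 3, and 4 (prior 1/4 each): chest 1 is the lowest-numbered option available, probability 1; weight (1/4)·1 = 1/4 each.
The weights sum to 3/4.
So P(the ruby in chest 4 | the guide opened chest 1) = (1/4) / (3/4) = 1/3.

1/3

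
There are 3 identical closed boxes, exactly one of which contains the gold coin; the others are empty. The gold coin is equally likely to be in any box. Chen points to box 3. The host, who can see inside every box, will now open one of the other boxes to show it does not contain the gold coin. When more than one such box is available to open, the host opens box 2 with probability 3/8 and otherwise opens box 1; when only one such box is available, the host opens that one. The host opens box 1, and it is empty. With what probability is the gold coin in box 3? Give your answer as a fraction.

5/13

Apply Bayes' rule, conditioning on where the gold coin actually is.
If it is in box 1 (prior 1/3): the host opened box 1, so this case is ruled out; weight (1/3)·0 = 0.
If it is in box 2 (prior 1/3): only box 1 is available, probability 1; weight (1/3)·1 = 1/3.
If it is in box 3 (prior 1/3): box 2 is available but not opened, probability 5/8; weight (1/3)·(5/8) = 5/24.
The weights sum to 13/24.
So P(the gold coin in box 3 | the host opened box 1) = (5/24) / (13/24) = 5/13.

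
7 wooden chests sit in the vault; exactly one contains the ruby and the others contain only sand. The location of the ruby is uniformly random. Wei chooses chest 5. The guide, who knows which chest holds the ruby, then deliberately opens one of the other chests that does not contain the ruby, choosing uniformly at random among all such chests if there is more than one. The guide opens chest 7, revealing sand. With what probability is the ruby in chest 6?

6/35

Consider each possible location of the ruby in turn.
If it is in any of chests 1, 2, 3, 4, and 6 (prior 1/7 each): the guide has 5 equally likely choices, so probability 1/5; weight (1/7)·(1/5) = 1/35 each.
If it is in chest 5 (prior 1/7): the guide has 6 equally likely choices, so probability 1/6; weight (1/7)·(1/6) = 1/42.
If it is in chest 7 (prior 1/7): the guide opened chest 7, so this case is ruled out; weight (1/7)·0 = 0.
The weights sum to 1/6.
So P(the ruby in chest 6 | the guide opened chest 7) = (1/35) / (1/6) = 6/35.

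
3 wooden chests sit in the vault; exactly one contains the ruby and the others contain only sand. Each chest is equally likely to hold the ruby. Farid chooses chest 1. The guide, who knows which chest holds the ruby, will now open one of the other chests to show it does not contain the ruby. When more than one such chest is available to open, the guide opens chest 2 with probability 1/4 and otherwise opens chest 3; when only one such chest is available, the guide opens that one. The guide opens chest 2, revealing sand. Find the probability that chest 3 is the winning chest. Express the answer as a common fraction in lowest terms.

Consider each possible location of the ruby in turn.
If it is in chest 1 (prior 1/3): chest 2 is available, opened with probability 1/4; weight (1/3)·(1/4) = 1/12.
If it is in chest 2 (prior 1/3): the guide opened chest 2, so this case is ruled out; weight (1/3)·0 = 0.
If it is in chest 3 (prior 1/3): only chest 2 is available, probability 1; weight (1/3)·1 = 1/3.
The weights sum to 5/12.
So P(the ruby in chest 3 | the guide opened chest 2) = (1/3) / (5/12) = 4/5.

4/5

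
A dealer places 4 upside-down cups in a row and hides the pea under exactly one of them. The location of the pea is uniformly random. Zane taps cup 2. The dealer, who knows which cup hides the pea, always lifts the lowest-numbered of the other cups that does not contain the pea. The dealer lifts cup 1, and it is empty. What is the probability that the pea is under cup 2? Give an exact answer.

Condition on the true location of the pea.
If it is under cup 1 (prior 1/4): the dealer opened cup 1, so this case is ruled out; weight (1/4)·0 = 0.
If it is under any of cups 2, 3, and 4 (prior 1/4 each): cup 1 is the lowest-numbered option available, probability 1; weight (1/4)·1 = 1/4 each.
The weights sum to 3/4.
So P(the pea under cup 2 | the dealer opened cup 1) = (1/4) / (3/4) = 1/3.

1/3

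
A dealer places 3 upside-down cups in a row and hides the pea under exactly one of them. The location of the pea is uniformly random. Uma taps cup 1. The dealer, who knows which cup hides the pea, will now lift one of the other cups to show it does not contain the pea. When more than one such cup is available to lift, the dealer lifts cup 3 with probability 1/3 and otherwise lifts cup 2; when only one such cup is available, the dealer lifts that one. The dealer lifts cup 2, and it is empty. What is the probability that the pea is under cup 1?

Condition on the true location of the pea.
If it is under cup 1 (prior 1/3): cup 3 is available but not opened, probability 2/3; weight (1/3)·(2/3) = 2/9.
If it is under cup 2 (prior 1/3): the dealer opened cup 2, so this case is ruled out; weight (1/3)·0 = 0.
If it is under cup 3 (prior 1/3): only cup 2 is available, probability 1; weight (1/3)·1 = 1/3.
The weights sum to 5/9.
So P(the pea under cup 1 | the dealer opened cup 2) = (2/9) / (5/9) = 2/5.

2/5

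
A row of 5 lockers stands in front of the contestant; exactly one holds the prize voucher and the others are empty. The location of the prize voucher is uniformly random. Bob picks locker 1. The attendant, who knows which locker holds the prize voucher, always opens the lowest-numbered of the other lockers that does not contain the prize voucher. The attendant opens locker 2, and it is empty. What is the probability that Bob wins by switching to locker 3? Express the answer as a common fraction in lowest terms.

1/4

Apply Bayes' rule, conditioning on where the prize voucher actually is.
If it is in any of lockers 1, 3, 4, and 5 (prior 1/5 each): locker 2 is the lowest-numbered option available, probability 1; weight (1/5)·1 = 1/5 each.
If it is in locker 2 (prior 1/5): the attendant opened locker 2, so this case is ruled out; weight (1/5)·0 = 0.
The weights sum to 4/5.
So P(the prize voucher in locker 3 | the attendant opened locker 2) = (1/5) / (4/5) = 1/4.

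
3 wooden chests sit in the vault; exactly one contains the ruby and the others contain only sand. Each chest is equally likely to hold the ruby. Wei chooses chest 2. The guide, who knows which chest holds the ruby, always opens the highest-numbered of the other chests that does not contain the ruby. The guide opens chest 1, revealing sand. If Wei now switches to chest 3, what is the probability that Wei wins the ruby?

1

Apply Bayes' rule, conditioning on where the ruby actually is.
If it is in chest 1 (prior 1/3): the guide opened chest 1, so this case is ruled out; weight (1/3)·0 = 0.
If it is in chest 2 (prior 1/3): the guide would have opened chest 3 instead, probability 0; weight (1/3)·0 = 0.
If it is in chest 3 (prior 1/3): chest 1 is the highest-numbered option available, probability 1; weight (1/3)·1 = 1/3.
The weights sum to 1/3.
So P(the ruby in chest 3 | the guide opened chest 1) = (1/3) / (1/3) = 1.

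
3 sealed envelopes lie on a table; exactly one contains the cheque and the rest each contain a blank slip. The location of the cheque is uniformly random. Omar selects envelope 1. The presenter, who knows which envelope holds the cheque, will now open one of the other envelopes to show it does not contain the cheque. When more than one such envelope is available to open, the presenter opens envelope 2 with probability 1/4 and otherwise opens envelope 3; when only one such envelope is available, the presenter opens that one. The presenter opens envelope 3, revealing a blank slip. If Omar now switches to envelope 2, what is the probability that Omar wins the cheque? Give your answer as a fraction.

Condition on the true location of the cheque.
If it is in envelope 1 (prior 1/3): envelope 2 is available but not opened, probability 3/4; weight (1/3)·(3/4) = 1/4.
If it is in envelope 2 (prior 1/3): only envelope 3 is available, probability 1; weight (1/3)·1 = 1/3.
If it is in envelope 3 (prior 1/3): the presenter opened envelope 3, so this case is ruled out; weight (1/3)·0 = 0.
The weights sum to 7/12.
So P(the cheque in envelope 2 | the presenter opened envelope 3) = (1/3) / (7/12) = 4/7.

4/7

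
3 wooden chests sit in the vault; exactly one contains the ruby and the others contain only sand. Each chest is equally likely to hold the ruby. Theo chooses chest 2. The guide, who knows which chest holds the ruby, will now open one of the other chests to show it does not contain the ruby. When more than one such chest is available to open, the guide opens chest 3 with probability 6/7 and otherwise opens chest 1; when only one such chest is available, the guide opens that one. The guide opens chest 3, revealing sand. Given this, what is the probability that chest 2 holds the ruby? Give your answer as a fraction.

6/13

Apply Bayes' rule, conditioning on where the ruby actually is.
If it is in chest 1 (prior 1/3): only chest 3 is available, probability 1; weight (1/3)·1 = 1/3.
If it is in chest 2 (prior 1/3): chest 3 is available, opened with probability 6/7; weight (1/3)·(6/7) = 2/7.
If it is in chest 3 (prior 1/3): the guide opened chest 3, so this case is ruled out; weight (1/3)·0 = 0.
The weights sum to 13/21.
So P(the ruby in chest 2 | the guide opened chest 3) = (2/7) / (13/21) = 6/13.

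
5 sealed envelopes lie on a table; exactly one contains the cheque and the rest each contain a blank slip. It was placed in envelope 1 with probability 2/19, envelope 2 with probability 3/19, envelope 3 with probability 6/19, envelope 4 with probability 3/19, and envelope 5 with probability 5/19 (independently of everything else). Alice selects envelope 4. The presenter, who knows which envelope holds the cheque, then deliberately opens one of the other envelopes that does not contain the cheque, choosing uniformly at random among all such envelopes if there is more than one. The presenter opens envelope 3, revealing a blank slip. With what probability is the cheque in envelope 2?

Apply Bayes' rule, conditioning on where the cheque actually is.
If it is in envelope 1 (prior 2/19): the presenter has 3 equally likely choices, so probability 1/3; weight (2/19)·(1/3) = 2/57.
If it is in envelope 2 (prior 3/19): the presenter has 3 equally likely choices, so probability 1/3; weight (3/19)·(1/3) = 1/19.
If it is in envelope 3 (prior 6/19): the presenter opened envelope 3, so this case is ruled out; weight (6/19)·0 = 0.
If it is in envelope 4 (prior 3/19): the presenter has 4 equally likely choices, so probability 1/4; weight (3/19)·(1/4) = 3/76.
If it is in envelope 5 (prior 5/19): the presenter has 3 equally likely choices, so probability 1/3; weight (5/19)·(1/3) = 5/57.
The weights sum to 49/228.
So P(the cheque in envelope 2 | the presenter opened envelope 3) = (1/19) / (49/228) = 12/49.

12/49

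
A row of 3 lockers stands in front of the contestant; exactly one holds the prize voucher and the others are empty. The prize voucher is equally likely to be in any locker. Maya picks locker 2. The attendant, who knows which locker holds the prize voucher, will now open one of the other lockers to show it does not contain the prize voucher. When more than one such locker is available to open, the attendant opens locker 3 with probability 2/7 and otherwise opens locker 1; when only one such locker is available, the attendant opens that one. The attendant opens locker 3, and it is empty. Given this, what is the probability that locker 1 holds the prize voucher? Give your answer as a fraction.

Condition on the true location of the prize voucher.
If it is in locker 1 (prior 1/3): only locker 3 is available, probability 1; weight (1/3)·1 = 1/3.
If it is in locker 2 (prior 1/3): locker 3 is available, opened with probability 2/7; weight (1/3)·(2/7) = 2/21.
If it is in locker 3 (prior 1/3): the attendant opened locker 3, so this case is ruled out; weight (1/3)·0 = 0.
The weights sum to 3/7.
So P(the prize voucher in locker 1 | the attendant opened locker 3) = (1/3) / (3/7) = 7/9.

7/9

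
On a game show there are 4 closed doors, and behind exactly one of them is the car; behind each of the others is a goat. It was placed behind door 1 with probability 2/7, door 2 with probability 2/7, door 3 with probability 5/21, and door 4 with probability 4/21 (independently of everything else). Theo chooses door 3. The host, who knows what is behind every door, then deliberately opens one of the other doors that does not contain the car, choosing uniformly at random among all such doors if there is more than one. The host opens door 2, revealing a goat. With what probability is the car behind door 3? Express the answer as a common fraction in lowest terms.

Apply Bayes' rule, conditioning on where the car actually is.
If it is behind door 1 (prior 2/7): the host has 2 equally likely choices, so probability 1/2; weight (2/7)·(1/2) = 1/7.
If it is behind door 2 (prior 2/7): the host opened door 2, so this case is ruled out; weight (2/7)·0 = 0.
If it is behind door 3 (prior 5/21): the host has 3 equally likely choices, so probability 1/3; weight (5/21)·(1/3) = 5/63.
If it is behind door 4 (prior 4/21): the host has 2 equally likely choices, so probability 1/2; weight (4/21)·(1/2) = 2/21.
The weights sum to 20/63.
So P(the car behind door 3 | the host opened door 2) = (5/63) / (20/63) = 1/4.

1/4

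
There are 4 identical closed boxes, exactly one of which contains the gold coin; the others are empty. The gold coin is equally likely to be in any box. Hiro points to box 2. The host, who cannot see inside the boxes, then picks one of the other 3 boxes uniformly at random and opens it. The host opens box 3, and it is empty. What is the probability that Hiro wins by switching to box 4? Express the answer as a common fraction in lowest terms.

Apply Bayes' rule, conditioning on where the gold coin actually is.
If it is in any of boxes 1, 2, and 4 (prior 1/4 each): the host picks box 3 with probability 1/3 regardless, and it is not the prize; weight (1/4)·(1/3) = 1/12 each.
If it is in box 3 (prior 1/4): the host opened box 3, so this case is ruled out; weight (1/4)·0 = 0.
The weights sum to 1/4.
So P(the gold coin in box 4 | the host opened box 3) = (1/12) / (1/4) = 1/3.

1/3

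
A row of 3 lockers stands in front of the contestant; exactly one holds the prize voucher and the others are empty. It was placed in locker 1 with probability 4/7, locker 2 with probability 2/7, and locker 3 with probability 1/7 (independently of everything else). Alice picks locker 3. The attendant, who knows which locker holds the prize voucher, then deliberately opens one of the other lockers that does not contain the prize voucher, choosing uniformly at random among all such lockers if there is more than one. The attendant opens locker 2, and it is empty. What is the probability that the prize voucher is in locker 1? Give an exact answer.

8/9

Condition on the true location of the prize voucher.
If it is in locker 1 (prior 4/7): the attendant has no choice, probability 1; weight (4/7)·1 = 4/7.
If it is in locker 2 (prior 2/7): the attendant opened locker 2, so this case is ruled out; weight (2/7)·0 = 0.
If it is in locker 3 (prior 1/7): the attendant has 2 equally likely choices, so probability 1/2; weight (1/7)·(1/2) = 1/14.
The weights sum to 9/14.
So P(the prize voucher in locker 1 | the attendant opened locker 2) = (4/7) / (9/14) = 8/9.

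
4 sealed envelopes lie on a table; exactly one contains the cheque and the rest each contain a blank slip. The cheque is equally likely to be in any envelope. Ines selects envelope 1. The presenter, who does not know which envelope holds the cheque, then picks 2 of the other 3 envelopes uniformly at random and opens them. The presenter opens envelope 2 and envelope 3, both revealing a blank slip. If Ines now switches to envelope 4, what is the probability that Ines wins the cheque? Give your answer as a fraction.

Condition on the true location of the cheque.
If it is in either of envelopes 1 and 4 (prior 1/4 each): the presenter picks exactly this set with probability 1/3 regardless, and none is the prize; weight (1/4)·(1/3) = 1/12 each.
If it is in either of envelopes 2 and 3 (prior 1/4 each): that envelope was opened and seen not to hold the prize — ruled out; weight (1/4)·0 = 0 each.
The weights sum to 1/6.
So P(the cheque in envelope 4 | the presenter opened envelope 2 and envelope 3) = (1/12) / (1/6) = 1/2.

1/2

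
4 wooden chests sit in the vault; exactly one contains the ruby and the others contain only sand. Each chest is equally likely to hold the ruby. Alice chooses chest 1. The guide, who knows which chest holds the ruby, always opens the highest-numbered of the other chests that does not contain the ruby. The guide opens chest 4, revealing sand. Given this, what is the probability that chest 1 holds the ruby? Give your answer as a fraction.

1/3

Consider each possible location of the ruby in turn.
If it is in any of chests 1, 2, and 3 (prior 1/4 each): chest 4 is the highest-numbered option available, probability 1; weight (1/4)·1 = 1/4 each.
If it is in chest 4 (prior 1/4): the guide opened chest 4, so this case is ruled out; weight (1/4)·0 = 0.
The weights sum to 3/4.
So P(the ruby in chest 1 | the guide opened chest 4) = (1/4) / (3/4) = 1/3.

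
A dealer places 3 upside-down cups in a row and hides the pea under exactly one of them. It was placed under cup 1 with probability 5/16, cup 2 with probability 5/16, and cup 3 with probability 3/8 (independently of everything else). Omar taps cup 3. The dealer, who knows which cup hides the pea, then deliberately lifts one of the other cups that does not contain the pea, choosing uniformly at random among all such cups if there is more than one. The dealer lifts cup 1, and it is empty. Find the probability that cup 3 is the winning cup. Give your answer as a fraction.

3/8

Consider each possible location of the pea in turn.
If it is under cup 1 (prior 5/16): the dealer opened cup 1, so this case is ruled out; weight (5/16)·0 = 0.
If it is under cup 2 (prior 5/16): the dealer has no choice, probability 1; weight (5/16)·1 = 5/16.
If it is under cup 3 (prior 3/8): the dealer has 2 equally likely choices, so probability 1/2; weight (3/8)·(1/2) = 3/16.
The weights sum to 1/2.
So P(the pea under cup 3 | the dealer opened cup 1) = (3/16) / (1/2) = 3/8.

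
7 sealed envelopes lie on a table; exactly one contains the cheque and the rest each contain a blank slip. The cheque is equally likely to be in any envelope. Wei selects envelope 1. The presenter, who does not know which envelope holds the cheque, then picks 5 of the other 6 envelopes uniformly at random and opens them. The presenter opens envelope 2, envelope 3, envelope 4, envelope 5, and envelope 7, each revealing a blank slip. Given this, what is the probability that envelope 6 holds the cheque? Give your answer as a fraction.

1/2

Apply Bayes' rule, conditioning on where the cheque actually is.
If it is in either of envelopes 1 and 6 (prior 1/7 each): the presenter picks exactly this set with probability 1/6 regardless, and none is the prize; weight (1/7)·(1/6) = 1/42 each.
If it is in any of envelopes 2, 3, 4, 5, and 7 (prior 1/7 each): that envelope was opened and seen not to hold the prize — ruled out; weight (1/7)·0 = 0 each.
The weights sum to 1/21.
So P(the cheque in envelope 6 | the presenter opened envelope 2, envelope 3, envelope 4, envelope 5, and envelope 7) = (1/42) / (1/21) = 1/2.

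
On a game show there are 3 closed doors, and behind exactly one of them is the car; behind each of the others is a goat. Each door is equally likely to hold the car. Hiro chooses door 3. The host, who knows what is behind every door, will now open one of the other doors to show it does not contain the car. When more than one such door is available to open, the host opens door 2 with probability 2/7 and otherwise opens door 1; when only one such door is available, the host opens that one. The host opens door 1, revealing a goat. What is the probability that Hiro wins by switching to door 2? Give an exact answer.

Apply Bayes' rule, conditioning on where the car actually is.
If it is behind door 1 (prior 1/3): the host opened door 1, so this case is ruled out; weight (1/3)·0 = 0.
If it is behind door 2 (prior 1/3): only door 1 is available, probability 1; weight (1/3)·1 = 1/3.
If it is behind door 3 (prior 1/3): door 2 is available but not opened, probability 5/7; weight (1/3)·(5/7) = 5/21.
The weights sum to 4/7.
So P(the car behind door 2 | the host opened door 1) = (1/3) / (4/7) = 7/12.

7/12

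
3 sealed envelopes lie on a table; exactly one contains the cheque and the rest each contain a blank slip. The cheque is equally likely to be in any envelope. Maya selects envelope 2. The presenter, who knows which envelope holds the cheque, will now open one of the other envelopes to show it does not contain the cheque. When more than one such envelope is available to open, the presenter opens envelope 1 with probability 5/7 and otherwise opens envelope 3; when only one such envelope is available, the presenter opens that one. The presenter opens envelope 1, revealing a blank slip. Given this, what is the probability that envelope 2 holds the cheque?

Consider each possible location of the cheque in turn.
If it is in envelope 1 (prior 1/3): the presenter opened envelope 1, so this case is ruled out; weight (1/3)·0 = 0.
If it is in envelope 2 (prior 1/3): envelope 1 is available, opened with probability 5/7; weight (1/3)·(5/7) = 5/21.
If it is in envelope 3 (prior 1/3): only envelope 1 is available, probability 1; weight (1/3)·1 = 1/3.
The weights sum to 4/7.
So P(the cheque in envelope 2 | the presenter opened envelope 1) = (5/21) / (4/7) = 5/12.

5/12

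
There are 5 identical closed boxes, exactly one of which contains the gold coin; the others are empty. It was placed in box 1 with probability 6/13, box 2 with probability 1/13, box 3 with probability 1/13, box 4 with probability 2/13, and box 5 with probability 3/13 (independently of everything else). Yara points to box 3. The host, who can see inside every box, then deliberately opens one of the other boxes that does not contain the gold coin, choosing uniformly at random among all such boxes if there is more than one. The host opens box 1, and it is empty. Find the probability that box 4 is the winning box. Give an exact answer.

Condition on the true location of the gold coin.
If it is in box 1 (prior 6/13): the host opened box 1, so this case is ruled out; weight (6/13)·0 = 0.
If it is in box 2 (prior 1/13): the host has 3 equally likely choices, so probability 1/3; weight (1/13)·(1/3) = 1/39.
If it is in box 3 (prior 1/13): the host has 4 equally likely choices, so probability 1/4; weight (1/13)·(1/4) = 1/52.
If it is in box 4 (prior 2/13): the host has 3 equally likely choices, so probability 1/3; weight (2/13)·(1/3) = 2/39.
If it is in box 5 (prior 3/13): the host has 3 equally likely choices, so probability 1/3; weight (3/13)·(1/3) = 1/13.
The weights sum to 9/52.
So P(the gold coin in box 4 | the host opened box 1) = (2/39) / (9/52) = 8/27.

8/27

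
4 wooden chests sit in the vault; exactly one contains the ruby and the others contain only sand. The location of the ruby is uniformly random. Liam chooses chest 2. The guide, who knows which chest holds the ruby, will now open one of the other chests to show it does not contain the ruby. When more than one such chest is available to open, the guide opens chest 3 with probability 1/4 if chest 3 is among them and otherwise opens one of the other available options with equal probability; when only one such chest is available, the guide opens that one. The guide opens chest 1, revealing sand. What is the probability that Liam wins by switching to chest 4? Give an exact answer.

6/13

Condition on the true location of the ruby.
If it is in chest 1 (prior 1/4): the guide opened chest 1, so this case is ruled out; weight (1/4)·0 = 0.
If it is in chest 2 (prior 1/4): chest 3 is available but not opened; chest 1 gets probability (1 − 1/4)/2 = 3/8; weight (1/4)·(3/8) = 3/32.
If it is in chest 3 (prior 1/4): chest 3 holds the prize so is unavailable; the guide chooses uniformly among the 2 others, probability 1/2; weight (1/4)·(1/2) = 1/8.
If it is in chest 4 (prior 1/4): chest 3 is available but not opened, probability 3/4; weight (1/4)·(3/4) = 3/16.
The weights sum to 13/32.
So P(the ruby in chest 4 | the guide opened chest 1) = (3/16) / (13/32) = 6/13.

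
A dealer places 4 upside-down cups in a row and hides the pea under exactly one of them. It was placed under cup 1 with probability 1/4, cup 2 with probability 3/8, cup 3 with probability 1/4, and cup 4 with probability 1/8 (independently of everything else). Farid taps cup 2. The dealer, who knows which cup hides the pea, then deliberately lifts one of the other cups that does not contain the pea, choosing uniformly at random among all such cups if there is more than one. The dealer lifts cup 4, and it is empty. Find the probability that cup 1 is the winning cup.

Condition on the true location of the pea.
If it is under either of cups 1 and 3 (prior 1/4 each): the dealer has 2 equally likely choices, so probability 1/2; weight (1/4)·(1/2) = 1/8 each.
If it is under cup 2 (prior 3/8): the dealer has 3 equally likely choices, so probability 1/3; weight (3/8)·(1/3) = 1/8.
If it is under cup 4 (prior 1/8): the dealer opened cup 4, so this case is ruled out; weight (1/8)·0 = 0.
The weights sum to 3/8.
So P(the pea under cup 1 | the dealer opened cup 4) = (1/8) / (3/8) = 1/3.

1/3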